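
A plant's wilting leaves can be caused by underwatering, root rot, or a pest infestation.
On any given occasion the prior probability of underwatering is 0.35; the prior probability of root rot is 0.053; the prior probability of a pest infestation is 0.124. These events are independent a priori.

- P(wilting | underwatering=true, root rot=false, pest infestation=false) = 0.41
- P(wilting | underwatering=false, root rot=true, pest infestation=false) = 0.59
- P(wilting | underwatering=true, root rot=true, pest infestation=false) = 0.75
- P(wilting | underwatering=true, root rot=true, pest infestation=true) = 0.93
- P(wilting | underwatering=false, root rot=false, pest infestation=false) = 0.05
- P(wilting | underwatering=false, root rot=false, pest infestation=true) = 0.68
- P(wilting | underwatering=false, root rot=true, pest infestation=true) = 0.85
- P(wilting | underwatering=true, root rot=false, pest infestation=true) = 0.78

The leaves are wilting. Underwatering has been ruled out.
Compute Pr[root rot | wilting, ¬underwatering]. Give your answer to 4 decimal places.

Pr[root rot | wilting, ¬underwatering] ≈ 0.2137

Enumerate the 4 (root rot, pest infestation) configurations and weight by the priors:
  P(wilting | ¬underwatering) = 0.05×0.947×0.876 + 0.68×0.947×0.124 + 0.59×0.053×0.876 + 0.85×0.053×0.124
        = 0.041479 + 0.079851 + 0.027393 + 0.005586 = 0.154309
Keeping only the root rot-present terms gives 0.032979, so
  P(root rot | wilting, ¬underwatering) = 0.032979 / 0.154309 ≈ 0.2137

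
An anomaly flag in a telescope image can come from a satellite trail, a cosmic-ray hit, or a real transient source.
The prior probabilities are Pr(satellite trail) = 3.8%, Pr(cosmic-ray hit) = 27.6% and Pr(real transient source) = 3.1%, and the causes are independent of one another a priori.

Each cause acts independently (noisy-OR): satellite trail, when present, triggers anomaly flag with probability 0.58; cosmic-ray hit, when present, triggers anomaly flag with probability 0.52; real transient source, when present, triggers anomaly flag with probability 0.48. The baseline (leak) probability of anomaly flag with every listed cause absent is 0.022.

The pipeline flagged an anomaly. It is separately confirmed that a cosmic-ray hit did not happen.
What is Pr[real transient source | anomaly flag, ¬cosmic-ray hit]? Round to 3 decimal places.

Pr[real transient source | anomaly flag, ¬cosmic-ray hit] ≈ 0.270

Under noisy-OR, P(anomaly flag | causes) = 1 − (1−0.022)·∏(1−qᵢ) over the active causes.
P(anomaly flag | ¬cosmic-ray hit) = 0.022*0.962*0.969 + 0.49144*0.962*0.031 + 0.58924*0.038*0.969 + 0.786405*0.038*0.031 = 0.020508 + 0.014656 + 0.021697 + 0.000926 = 0.057787
Restricting to configurations with real transient source present: 0.014656 + 0.000926 = 0.015582.
So P(real transient source | anomaly flag, ¬cosmic-ray hit) = 0.015582/0.057787 ≈ 0.270.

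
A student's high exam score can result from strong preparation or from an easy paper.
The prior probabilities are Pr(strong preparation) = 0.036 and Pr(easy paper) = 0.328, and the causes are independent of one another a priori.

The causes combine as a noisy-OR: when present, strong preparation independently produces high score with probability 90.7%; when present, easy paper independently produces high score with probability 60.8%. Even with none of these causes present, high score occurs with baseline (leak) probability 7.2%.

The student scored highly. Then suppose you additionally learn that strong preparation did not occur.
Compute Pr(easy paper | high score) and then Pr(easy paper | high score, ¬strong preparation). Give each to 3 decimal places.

Pr(easy paper | high score) ≈ 0.756; Pr(easy paper | high score, ¬strong preparation) ≈ 0.812

Under noisy-OR, P(high score | causes) = 1 − (1−0.072)·∏(1−qᵢ) over the active causes.
By total probability over the 4 (strong preparation, easy paper) configurations:
  P(high score) = 0.072×0.964×0.672 + 0.636224×0.964×0.328 + 0.913696×0.036×0.672 + 0.966169×0.036×0.328
        = 0.046642 + 0.201169 + 0.022104 + 0.011409 = 0.281324
The terms with easy paper present sum to 0.212578, so
  P(easy paper | high score) = 0.212578 / 0.281324 ≈ 0.756

Now condition on the additional information:
By total probability over both values of easy paper:
  P(high score | ¬strong preparation) = 0.072*0.672 + 0.636224*0.328
        = 0.048384 + 0.208681 = 0.257065
Configurations with easy paper contribute 0.208681, so
  P(easy paper | high score, ¬strong preparation) = 0.208681 / 0.257065 ≈ 0.812
Ruling out strong preparation raises the posterior on easy paper — the flip side of explaining away.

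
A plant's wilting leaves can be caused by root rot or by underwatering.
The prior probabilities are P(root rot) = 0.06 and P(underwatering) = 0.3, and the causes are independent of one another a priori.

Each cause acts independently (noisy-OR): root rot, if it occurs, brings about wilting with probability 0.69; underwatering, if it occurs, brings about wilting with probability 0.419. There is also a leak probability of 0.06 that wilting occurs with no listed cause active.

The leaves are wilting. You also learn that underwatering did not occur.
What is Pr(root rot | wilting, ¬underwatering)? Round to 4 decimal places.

Under noisy-OR, P(wilting | causes) = 1 − (1−0.06)·∏(1−qᵢ) over the active causes.
Numerator (weight on configurations with root rot): 0.7086×0.06 = 0.042516
Denominator P(wilting | ¬underwatering): 0.06×0.94 + 0.7086×0.06 = 0.098916
Posterior = 0.042516 / 0.098916 ≈ 0.4298

Pr(root rot | wilting, ¬underwatering) ≈ 0.4298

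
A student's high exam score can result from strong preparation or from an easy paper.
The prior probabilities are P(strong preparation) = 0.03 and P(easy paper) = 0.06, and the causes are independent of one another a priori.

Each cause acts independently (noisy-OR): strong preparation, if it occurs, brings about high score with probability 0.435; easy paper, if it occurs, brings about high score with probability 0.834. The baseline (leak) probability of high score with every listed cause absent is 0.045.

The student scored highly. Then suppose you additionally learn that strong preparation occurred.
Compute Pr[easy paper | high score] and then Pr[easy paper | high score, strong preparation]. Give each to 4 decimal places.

Under noisy-OR, P(high score | causes) = 1 − (1−0.045)·∏(1−qᵢ) over the active causes.
Numerator (weight on configurations with easy paper): 0.048974 + 0.001639 = 0.050613
Denominator P(high score): 0.045*0.97*0.94 + 0.84147*0.97*0.06 + 0.460425*0.03*0.94 + 0.910431*0.03*0.06 = 0.104628
P(easy paper | high score) = 0.050613/0.104628 ≈ 0.4837

Now also conditioning on strong preparation=true:
By total probability over both values of easy paper:
  P(high score | strong preparation) = 0.460425×0.94 + 0.910431×0.06
        = 0.432799 + 0.054626 = 0.487425
Configurations with easy paper contribute 0.054626, so
  P(easy paper | high score, strong preparation) = 0.054626 / 0.487425 ≈ 0.1121

Pr[easy paper | high score] ≈ 0.4837; Pr[easy paper | high score, strong preparation] ≈ 0.1121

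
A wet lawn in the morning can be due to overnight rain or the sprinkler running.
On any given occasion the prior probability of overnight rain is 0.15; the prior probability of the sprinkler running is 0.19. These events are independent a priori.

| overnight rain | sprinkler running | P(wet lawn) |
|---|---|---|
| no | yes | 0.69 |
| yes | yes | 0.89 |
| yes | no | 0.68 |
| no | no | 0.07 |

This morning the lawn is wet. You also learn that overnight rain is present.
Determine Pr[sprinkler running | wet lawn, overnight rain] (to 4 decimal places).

Weight on sprinkler running=true, given the evidence: 0.89×0.19 = 0.169100
The normalizing constant is 0.68×0.81 + 0.89×0.19 = 0.719900
Posterior = 0.169100 / 0.719900 ≈ 0.2349

Pr[sprinkler running | wet lawn, overnight rain] ≈ 0.2349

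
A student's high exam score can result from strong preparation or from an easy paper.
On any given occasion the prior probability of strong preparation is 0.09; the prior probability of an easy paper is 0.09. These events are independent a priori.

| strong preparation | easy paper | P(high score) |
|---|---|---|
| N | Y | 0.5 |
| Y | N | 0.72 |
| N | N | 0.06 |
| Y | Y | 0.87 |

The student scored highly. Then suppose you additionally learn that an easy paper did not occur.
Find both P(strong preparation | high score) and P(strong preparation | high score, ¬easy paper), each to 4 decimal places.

By total probability over the 4 (strong preparation, easy paper) configurations:
  P(high score) = 0.06*0.91*0.91 + 0.5*0.91*0.09 + 0.72*0.09*0.91 + 0.87*0.09*0.09
        = 0.049686 + 0.040950 + 0.058968 + 0.007047 = 0.156651
The terms with strong preparation present sum to 0.066015, so
  P(strong preparation | high score) = 0.066015 / 0.156651 ≈ 0.4214

Now also conditioning on easy paper≠true:
By total probability over both values of strong preparation:
  P(high score | ¬easy paper) = 0.06*0.91 + 0.72*0.09
        = 0.054600 + 0.064800 = 0.119400
Keeping only the strong preparation-present terms gives 0.064800, so
  P(strong preparation | high score, ¬easy paper) = 0.064800 / 0.119400 ≈ 0.5427

P(strong preparation | high score) ≈ 0.4214; P(strong preparation | high score, ¬easy paper) ≈ 0.5427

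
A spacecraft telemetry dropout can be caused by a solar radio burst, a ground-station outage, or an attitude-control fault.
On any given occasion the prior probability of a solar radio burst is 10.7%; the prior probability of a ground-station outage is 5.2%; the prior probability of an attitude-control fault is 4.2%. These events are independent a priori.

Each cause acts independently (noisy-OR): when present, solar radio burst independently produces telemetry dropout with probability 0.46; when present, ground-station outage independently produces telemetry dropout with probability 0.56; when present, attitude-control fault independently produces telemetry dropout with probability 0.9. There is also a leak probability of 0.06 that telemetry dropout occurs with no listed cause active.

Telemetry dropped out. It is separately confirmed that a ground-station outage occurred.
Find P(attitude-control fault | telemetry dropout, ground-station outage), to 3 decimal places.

P(attitude-control fault | telemetry dropout, ground-station outage) ≈ 0.065

Under noisy-OR, P(telemetry dropout | causes) = 1 − (1−0.06)·∏(1−qᵢ) over the active causes.
Weight on attitude-control fault=true, given the evidence: 0.035955 + 0.004394 = 0.040349
Denominator P(telemetry dropout | ground-station outage): 0.5864×0.893×0.958 + 0.95864×0.893×0.042 + 0.776656×0.107×0.958 + 0.977666×0.107×0.042 = 0.621623
Posterior = 0.040349 / 0.621623 ≈ 0.065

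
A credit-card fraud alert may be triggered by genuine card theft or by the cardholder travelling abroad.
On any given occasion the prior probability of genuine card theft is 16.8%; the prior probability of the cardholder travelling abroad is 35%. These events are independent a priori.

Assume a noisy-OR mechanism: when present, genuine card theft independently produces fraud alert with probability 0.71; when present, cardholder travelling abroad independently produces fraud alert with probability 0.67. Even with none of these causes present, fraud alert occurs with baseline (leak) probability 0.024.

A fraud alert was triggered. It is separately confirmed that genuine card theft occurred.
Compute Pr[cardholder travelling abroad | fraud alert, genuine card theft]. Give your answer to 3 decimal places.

Pr[cardholder travelling abroad | fraud alert, genuine card theft] ≈ 0.405

Under noisy-OR, P(fraud alert | causes) = 1 − (1−0.024)·∏(1−qᵢ) over the active causes.
P(fraud alert | genuine card theft) = 0.71696·0.65 + 0.906597·0.35 = 0.466024 + 0.317309 = 0.783333
The cardholder travelling abroad-present share is 0.906597·0.35 = 0.317309.
So P(cardholder travelling abroad | fraud alert, genuine card theft) = 0.317309/0.783333 ≈ 0.405.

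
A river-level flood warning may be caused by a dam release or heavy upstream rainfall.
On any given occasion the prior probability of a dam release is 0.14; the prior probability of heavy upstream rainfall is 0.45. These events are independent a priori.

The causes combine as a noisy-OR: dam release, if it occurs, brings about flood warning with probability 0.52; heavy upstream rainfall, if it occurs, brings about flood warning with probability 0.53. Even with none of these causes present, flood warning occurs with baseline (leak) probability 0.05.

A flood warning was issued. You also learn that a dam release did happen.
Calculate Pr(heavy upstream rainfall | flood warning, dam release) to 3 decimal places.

Pr(heavy upstream rainfall | flood warning, dam release) ≈ 0.542

Under noisy-OR, P(flood warning | causes) = 1 − (1−0.05)·∏(1−qᵢ) over the active causes.
Enumerate both values of heavy upstream rainfall and weight by the priors:
  P(flood warning | dam release) = 0.544·0.55 + 0.78568·0.45
        = 0.299200 + 0.353556 = 0.652756
The terms with heavy upstream rainfall present sum to 0.353556, so
  P(heavy upstream rainfall | flood warning, dam release) = 0.353556 / 0.652756 ≈ 0.542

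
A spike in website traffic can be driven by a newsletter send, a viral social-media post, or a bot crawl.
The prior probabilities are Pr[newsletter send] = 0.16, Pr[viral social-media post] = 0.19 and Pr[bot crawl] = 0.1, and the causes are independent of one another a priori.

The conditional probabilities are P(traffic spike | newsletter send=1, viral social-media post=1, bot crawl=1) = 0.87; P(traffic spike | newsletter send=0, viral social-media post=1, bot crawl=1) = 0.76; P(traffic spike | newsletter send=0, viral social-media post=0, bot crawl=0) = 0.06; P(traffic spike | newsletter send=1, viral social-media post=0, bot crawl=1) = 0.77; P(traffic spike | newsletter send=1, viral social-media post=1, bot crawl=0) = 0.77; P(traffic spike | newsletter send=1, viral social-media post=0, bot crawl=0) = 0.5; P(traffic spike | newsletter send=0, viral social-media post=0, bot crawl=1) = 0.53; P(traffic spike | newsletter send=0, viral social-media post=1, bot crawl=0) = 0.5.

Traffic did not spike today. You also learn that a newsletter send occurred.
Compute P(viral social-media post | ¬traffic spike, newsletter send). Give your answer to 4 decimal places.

P(viral social-media post | ¬traffic spike, newsletter send) ≈ 0.0984

Numerator (weight on configurations with viral social-media post): 0.039330 + 0.002470 = 0.041800
Denominator P(¬traffic spike | newsletter send): 0.5×0.81×0.9 + 0.23×0.81×0.1 + 0.23×0.19×0.9 + 0.13×0.19×0.1 = 0.424930
Posterior = 0.041800 / 0.424930 ≈ 0.0984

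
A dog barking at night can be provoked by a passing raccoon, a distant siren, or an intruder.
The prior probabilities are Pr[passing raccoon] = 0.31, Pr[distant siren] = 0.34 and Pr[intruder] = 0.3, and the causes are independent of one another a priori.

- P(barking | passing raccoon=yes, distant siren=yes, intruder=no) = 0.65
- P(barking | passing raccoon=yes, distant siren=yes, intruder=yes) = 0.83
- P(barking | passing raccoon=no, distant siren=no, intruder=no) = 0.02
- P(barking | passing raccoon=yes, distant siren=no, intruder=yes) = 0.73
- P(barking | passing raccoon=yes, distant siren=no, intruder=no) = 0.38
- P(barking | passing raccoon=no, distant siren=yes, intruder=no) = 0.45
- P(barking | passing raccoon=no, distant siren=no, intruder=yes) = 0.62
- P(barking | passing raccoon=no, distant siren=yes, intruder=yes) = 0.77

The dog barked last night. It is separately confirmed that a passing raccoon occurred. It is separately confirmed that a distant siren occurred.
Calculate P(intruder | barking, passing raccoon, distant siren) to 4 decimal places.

P(intruder | barking, passing raccoon, distant siren) ≈ 0.3537

Enumerate both values of intruder and weight by the priors:
  P(barking | passing raccoon, distant siren) = 0.65·0.7 + 0.83·0.3
        = 0.455000 + 0.249000 = 0.704000
The terms with intruder present sum to 0.249000, so
  P(intruder | barking, passing raccoon, distant siren) = 0.249000 / 0.704000 ≈ 0.3537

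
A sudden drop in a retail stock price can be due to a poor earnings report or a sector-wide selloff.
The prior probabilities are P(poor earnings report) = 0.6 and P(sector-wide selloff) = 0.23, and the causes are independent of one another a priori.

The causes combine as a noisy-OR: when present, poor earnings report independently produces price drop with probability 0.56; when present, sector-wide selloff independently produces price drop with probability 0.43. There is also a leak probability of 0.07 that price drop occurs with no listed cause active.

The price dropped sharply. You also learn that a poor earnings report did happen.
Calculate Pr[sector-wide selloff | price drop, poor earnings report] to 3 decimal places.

Pr[sector-wide selloff | price drop, poor earnings report] ≈ 0.279

Under noisy-OR, P(price drop | causes) = 1 − (1−0.07)·∏(1−qᵢ) over the active causes.
P(price drop | poor earnings report) = 0.5908×0.77 + 0.766756×0.23 = 0.454916 + 0.176354 = 0.631270
The sector-wide selloff-present share is 0.766756×0.23 = 0.176354.
P(sector-wide selloff | price drop, poor earnings report) = 0.176354 / 0.631270 ≈ 0.279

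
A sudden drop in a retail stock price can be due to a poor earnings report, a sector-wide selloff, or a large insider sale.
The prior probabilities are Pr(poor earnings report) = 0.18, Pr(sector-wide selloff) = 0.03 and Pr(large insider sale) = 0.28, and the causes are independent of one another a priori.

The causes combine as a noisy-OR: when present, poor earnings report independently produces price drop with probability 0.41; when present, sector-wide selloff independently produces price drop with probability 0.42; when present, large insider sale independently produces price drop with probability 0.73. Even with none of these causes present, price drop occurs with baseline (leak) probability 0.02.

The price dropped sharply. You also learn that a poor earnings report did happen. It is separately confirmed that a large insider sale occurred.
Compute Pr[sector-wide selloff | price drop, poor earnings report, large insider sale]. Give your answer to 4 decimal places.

Pr[sector-wide selloff | price drop, poor earnings report, large insider sale] ≈ 0.0323

Under noisy-OR, P(price drop | causes) = 1 − (1−0.02)·∏(1−qᵢ) over the active causes.
Sum P(price drop|·) weighted by the priors over both values of sector-wide selloff:
  P(price drop | poor earnings report, large insider sale) = 0.843886×0.97 + 0.909454×0.03
        = 0.818569 + 0.027284 = 0.845853
The terms with sector-wide selloff present sum to 0.027284, so
  P(sector-wide selloff | price drop, poor earnings report, large insider sale) = 0.027284 / 0.845853 ≈ 0.0323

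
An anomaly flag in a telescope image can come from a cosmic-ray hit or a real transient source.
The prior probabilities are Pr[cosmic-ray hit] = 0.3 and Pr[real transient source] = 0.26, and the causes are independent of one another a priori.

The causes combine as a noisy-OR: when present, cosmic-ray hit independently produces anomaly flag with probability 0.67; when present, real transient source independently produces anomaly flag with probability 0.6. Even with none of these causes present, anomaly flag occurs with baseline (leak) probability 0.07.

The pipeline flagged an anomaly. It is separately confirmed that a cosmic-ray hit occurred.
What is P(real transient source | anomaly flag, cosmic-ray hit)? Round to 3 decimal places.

Under noisy-OR, P(anomaly flag | causes) = 1 − (1−0.07)·∏(1−qᵢ) over the active causes.
P(anomaly flag | cosmic-ray hit) = 0.6931×0.74 + 0.87724×0.26 = 0.512894 + 0.228082 = 0.740976
Restricting to configurations with real transient source present: 0.87724×0.26 = 0.228082.
P(real transient source | anomaly flag, cosmic-ray hit) = 0.228082 / 0.740976 ≈ 0.308

P(real transient source | anomaly flag, cosmic-ray hit) ≈ 0.308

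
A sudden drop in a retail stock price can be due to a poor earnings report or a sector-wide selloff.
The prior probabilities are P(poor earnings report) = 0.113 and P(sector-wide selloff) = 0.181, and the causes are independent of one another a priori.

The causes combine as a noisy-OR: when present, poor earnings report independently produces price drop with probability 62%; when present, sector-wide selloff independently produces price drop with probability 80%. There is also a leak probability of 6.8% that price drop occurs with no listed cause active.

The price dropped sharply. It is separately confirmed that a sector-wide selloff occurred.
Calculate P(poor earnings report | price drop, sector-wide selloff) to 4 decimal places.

Under noisy-OR, P(price drop | causes) = 1 − (1−0.068)·∏(1−qᵢ) over the active causes.
P(price drop | sector-wide selloff) = 0.8136*0.887 + 0.929168*0.113 = 0.721663 + 0.104996 = 0.826659
Of this, 0.104996 comes from 0.929168*0.113 (the poor earnings report=true cases).
P(poor earnings report | price drop, sector-wide selloff) = 0.104996 / 0.826659 ≈ 0.1270

P(poor earnings report | price drop, sector-wide selloff) ≈ 0.1270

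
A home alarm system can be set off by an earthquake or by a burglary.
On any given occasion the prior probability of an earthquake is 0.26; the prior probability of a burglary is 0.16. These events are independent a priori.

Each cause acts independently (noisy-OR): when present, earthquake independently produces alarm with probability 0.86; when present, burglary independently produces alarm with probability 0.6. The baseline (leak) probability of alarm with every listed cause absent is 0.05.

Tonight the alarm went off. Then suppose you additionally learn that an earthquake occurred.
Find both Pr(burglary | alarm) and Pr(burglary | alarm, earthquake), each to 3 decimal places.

Under noisy-OR, P(alarm | causes) = 1 − (1−0.05)·∏(1−qᵢ) over the active causes.
Enumerate the 4 (earthquake, burglary) configurations and weight by the priors:
  P(alarm) = 0.05*0.74*0.84 + 0.62*0.74*0.16 + 0.867*0.26*0.84 + 0.9468*0.26*0.16
        = 0.031080 + 0.073408 + 0.189353 + 0.039387 = 0.333228
The terms with burglary present sum to 0.112795, so
  P(burglary | alarm) = 0.112795 / 0.333228 ≈ 0.338

Now also conditioning on earthquake=true:
By total probability over both values of burglary:
  P(alarm | earthquake) = 0.867*0.84 + 0.9468*0.16
        = 0.728280 + 0.151488 = 0.879768
Keeping only the burglary-present terms gives 0.151488, so
  P(burglary | alarm, earthquake) = 0.151488 / 0.879768 ≈ 0.172
The drop from 0.338 to 0.172 is the explaining-away (discounting) effect.

Pr(burglary | alarm) ≈ 0.338; Pr(burglary | alarm, earthquake) ≈ 0.172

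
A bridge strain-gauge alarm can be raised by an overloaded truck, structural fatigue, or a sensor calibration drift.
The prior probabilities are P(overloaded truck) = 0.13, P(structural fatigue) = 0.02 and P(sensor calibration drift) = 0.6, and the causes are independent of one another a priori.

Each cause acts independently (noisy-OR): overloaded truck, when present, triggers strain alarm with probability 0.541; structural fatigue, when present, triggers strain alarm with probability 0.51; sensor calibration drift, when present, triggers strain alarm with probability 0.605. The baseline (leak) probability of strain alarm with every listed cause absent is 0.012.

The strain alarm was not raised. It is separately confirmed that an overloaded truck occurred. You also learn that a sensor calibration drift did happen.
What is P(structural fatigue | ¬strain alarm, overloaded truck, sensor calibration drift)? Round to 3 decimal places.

Under noisy-OR, P(strain alarm | causes) = 1 − (1−0.012)·∏(1−qᵢ) over the active causes.
Numerator (weight on configurations with structural fatigue): 0.087773×0.02 = 0.001755
The normalizing constant is 0.179129×0.98 + 0.087773×0.02 = 0.177301
Posterior = 0.001755 / 0.177301 ≈ 0.010

P(structural fatigue | ¬strain alarm, overloaded truck, sensor calibration drift) ≈ 0.010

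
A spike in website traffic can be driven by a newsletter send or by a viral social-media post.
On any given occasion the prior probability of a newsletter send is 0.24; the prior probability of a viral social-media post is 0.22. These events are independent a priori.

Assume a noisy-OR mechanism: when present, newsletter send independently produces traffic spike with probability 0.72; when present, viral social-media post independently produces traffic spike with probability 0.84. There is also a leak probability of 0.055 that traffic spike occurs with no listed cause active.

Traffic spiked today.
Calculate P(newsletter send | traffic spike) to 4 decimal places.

P(newsletter send | traffic spike) ≈ 0.5189

Under noisy-OR, P(traffic spike | causes) = 1 − (1−0.055)·∏(1−qᵢ) over the active causes.
For the numerator, keep only newsletter send=true terms: 0.137667 + 0.050565 = 0.188232
Denominator P(traffic spike): 0.055·0.76·0.78 + 0.8488·0.76·0.22 + 0.7354·0.24·0.78 + 0.957664·0.24·0.22 = 0.362755
Posterior = 0.188232 / 0.362755 ≈ 0.5189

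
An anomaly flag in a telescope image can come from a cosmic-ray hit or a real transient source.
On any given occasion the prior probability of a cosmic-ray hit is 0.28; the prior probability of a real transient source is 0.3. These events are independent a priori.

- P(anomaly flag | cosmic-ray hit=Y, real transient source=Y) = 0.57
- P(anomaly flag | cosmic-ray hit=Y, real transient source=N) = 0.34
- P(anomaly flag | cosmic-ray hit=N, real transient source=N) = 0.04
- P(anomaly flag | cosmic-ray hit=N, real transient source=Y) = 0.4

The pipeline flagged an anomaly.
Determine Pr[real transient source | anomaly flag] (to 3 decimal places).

Sum P(anomaly flag|·) weighted by the priors over the 4 (cosmic-ray hit, real transient source) configurations:
  P(anomaly flag) = 0.04·0.72·0.7 + 0.4·0.72·0.3 + 0.34·0.28·0.7 + 0.57·0.28·0.3
        = 0.020160 + 0.086400 + 0.066640 + 0.047880 = 0.221080
The terms with real transient source present sum to 0.134280, so
  P(real transient source | anomaly flag) = 0.134280 / 0.221080 ≈ 0.607

Pr[real transient source | anomaly flag] ≈ 0.607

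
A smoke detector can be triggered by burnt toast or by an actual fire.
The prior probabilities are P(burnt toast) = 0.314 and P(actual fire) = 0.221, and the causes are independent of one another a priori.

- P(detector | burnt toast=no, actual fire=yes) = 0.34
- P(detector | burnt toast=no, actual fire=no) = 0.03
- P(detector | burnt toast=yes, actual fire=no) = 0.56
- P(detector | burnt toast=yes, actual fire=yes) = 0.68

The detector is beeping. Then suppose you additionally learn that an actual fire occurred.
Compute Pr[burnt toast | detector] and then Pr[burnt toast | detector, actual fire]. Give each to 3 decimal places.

For the numerator, keep only burnt toast=true terms: 0.136979 + 0.047188 = 0.184167
Normalizer over all consistent configurations: 0.03*0.686*0.779 + 0.34*0.686*0.221 + 0.56*0.314*0.779 + 0.68*0.314*0.221 = 0.251745
P(burnt toast | detector) = 0.184167/0.251745 ≈ 0.732

Now also conditioning on actual fire=true:
Sum P(detector|·) weighted by the priors over both values of burnt toast:
  P(detector | actual fire) = 0.34·0.686 + 0.68·0.314
        = 0.233240 + 0.213520 = 0.446760
Keeping only the burnt toast-present terms gives 0.213520, so
  P(burnt toast | detector, actual fire) = 0.213520 / 0.446760 ≈ 0.478

Pr[burnt toast | detector] ≈ 0.732; Pr[burnt toast | detector, actual fire] ≈ 0.478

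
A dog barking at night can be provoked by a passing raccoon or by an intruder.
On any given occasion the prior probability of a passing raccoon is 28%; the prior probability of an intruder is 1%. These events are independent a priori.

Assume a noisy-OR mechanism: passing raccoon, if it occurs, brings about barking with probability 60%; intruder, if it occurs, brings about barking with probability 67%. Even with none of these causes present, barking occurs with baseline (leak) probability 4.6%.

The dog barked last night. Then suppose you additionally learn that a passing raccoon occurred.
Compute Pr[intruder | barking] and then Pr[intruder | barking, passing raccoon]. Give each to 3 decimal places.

Under noisy-OR, P(barking | causes) = 1 − (1−0.046)·∏(1−qᵢ) over the active causes.
P(barking) = 0.046·0.72·0.99 + 0.68518·0.72·0.01 + 0.6184·0.28·0.99 + 0.874072·0.28·0.01 = 0.032789 + 0.004933 + 0.171420 + 0.002447 = 0.211589
The intruder-present share is 0.004933 + 0.002447 = 0.007380.
P(intruder | barking) = 0.007380 / 0.211589 ≈ 0.035

With the extra evidence:
Sum P(barking|·) weighted by the priors over both values of intruder:
  P(barking | passing raccoon) = 0.6184×0.99 + 0.874072×0.01
        = 0.612216 + 0.008741 = 0.620957
Keeping only the intruder-present terms gives 0.008741, so
  P(intruder | barking, passing raccoon) = 0.008741 / 0.620957 ≈ 0.014
The drop from 0.035 to 0.014 is the explaining-away (discounting) effect.

Pr[intruder | barking] ≈ 0.035; Pr[intruder | barking, passing raccoon] ≈ 0.014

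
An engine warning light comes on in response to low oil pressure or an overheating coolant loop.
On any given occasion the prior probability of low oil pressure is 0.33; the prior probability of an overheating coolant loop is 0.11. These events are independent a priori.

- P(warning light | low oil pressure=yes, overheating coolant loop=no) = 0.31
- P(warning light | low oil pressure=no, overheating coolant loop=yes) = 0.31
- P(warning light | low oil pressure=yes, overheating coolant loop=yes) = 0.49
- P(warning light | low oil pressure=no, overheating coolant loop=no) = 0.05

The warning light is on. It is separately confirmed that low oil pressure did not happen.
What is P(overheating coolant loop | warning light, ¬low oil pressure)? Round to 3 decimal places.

Numerator (weight on configurations with overheating coolant loop): 0.31×0.11 = 0.034100
The normalizing constant is 0.05×0.89 + 0.31×0.11 = 0.078600
Posterior = 0.034100 / 0.078600 ≈ 0.434

P(overheating coolant loop | warning light, ¬low oil pressure) ≈ 0.434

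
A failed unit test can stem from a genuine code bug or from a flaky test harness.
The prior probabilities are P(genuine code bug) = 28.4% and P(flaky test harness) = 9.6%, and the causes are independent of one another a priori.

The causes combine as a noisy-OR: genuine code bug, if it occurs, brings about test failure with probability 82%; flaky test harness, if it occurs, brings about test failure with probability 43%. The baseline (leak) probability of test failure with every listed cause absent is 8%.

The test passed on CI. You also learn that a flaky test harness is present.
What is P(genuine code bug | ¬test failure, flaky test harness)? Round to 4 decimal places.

P(genuine code bug | ¬test failure, flaky test harness) ≈ 0.0666

Under noisy-OR, P(test failure | causes) = 1 − (1−0.08)·∏(1−qᵢ) over the active causes.
Weight on genuine code bug=true, given the evidence: 0.094392×0.284 = 0.026807
The normalizing constant is 0.5244×0.716 + 0.094392×0.284 = 0.402277
Posterior = 0.026807 / 0.402277 ≈ 0.0666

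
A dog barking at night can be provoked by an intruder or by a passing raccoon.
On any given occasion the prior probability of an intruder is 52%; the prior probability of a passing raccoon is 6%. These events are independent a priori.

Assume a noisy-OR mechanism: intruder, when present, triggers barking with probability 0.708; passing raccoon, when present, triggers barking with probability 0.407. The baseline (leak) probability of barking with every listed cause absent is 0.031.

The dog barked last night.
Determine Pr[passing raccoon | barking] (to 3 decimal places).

Pr[passing raccoon | barking] ≈ 0.095

Under noisy-OR, P(barking | causes) = 1 − (1−0.031)·∏(1−qᵢ) over the active causes.
Sum P(barking|·) weighted by the priors over the 4 (intruder, passing raccoon) configurations:
  P(barking) = 0.031*0.48*0.94 + 0.425383*0.48*0.06 + 0.717052*0.52*0.94 + 0.832212*0.52*0.06
        = 0.013987 + 0.012251 + 0.350495 + 0.025965 = 0.402698
Keeping only the passing raccoon-present terms gives 0.038216, so
  P(passing raccoon | barking) = 0.038216 / 0.402698 ≈ 0.095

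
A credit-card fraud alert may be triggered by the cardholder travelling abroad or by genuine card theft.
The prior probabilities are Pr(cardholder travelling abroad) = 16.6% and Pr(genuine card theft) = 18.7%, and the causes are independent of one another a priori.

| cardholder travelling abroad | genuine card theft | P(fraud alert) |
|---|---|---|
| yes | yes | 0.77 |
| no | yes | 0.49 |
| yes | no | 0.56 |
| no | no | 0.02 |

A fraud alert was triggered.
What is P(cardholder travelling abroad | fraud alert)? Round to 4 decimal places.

P(cardholder travelling abroad | fraud alert) ≈ 0.5251

P(fraud alert) = 0.02·0.834·0.813 + 0.49·0.834·0.187 + 0.56·0.166·0.813 + 0.77·0.166·0.187 = 0.013561 + 0.076419 + 0.075576 + 0.023902 = 0.189458
Of this, 0.099478 comes from 0.075576 + 0.023902 (the cardholder travelling abroad=true cases).
Hence the posterior is 0.099478/0.189458 ≈ 0.5251.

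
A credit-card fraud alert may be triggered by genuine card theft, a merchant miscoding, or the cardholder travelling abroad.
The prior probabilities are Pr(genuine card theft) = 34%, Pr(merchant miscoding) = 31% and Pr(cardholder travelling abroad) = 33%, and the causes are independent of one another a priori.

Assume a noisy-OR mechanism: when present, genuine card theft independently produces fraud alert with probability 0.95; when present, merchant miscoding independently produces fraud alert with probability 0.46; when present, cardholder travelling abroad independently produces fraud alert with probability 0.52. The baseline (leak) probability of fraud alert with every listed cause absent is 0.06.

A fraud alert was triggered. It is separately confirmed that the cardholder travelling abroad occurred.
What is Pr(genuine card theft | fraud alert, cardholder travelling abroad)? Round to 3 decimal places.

Pr(genuine card theft | fraud alert, cardholder travelling abroad) ≈ 0.452

Under noisy-OR, P(fraud alert | causes) = 1 − (1−0.06)·∏(1−qᵢ) over the active causes.
For the numerator, keep only genuine card theft=true terms: 0.229307 + 0.104116 = 0.333423
Normalizer over all consistent configurations: 0.5488·0.66·0.69 + 0.756352·0.66·0.31 + 0.97744·0.34·0.69 + 0.987818·0.34·0.31 = 0.738097
P(genuine card theft | fraud alert, cardholder travelling abroad) = 0.333423/0.738097 ≈ 0.452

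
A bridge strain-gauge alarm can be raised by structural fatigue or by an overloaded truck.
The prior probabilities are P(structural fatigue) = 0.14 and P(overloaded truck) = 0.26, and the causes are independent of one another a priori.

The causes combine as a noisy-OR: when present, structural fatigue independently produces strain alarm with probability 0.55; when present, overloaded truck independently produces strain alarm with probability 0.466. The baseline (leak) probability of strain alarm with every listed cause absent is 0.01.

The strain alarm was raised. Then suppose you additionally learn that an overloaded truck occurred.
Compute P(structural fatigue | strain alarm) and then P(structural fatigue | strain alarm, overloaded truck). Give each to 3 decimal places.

Under noisy-OR, P(strain alarm | causes) = 1 − (1−0.01)·∏(1−qᵢ) over the active causes.
Sum P(strain alarm|·) weighted by the priors over the 4 (structural fatigue, overloaded truck) configurations:
  P(strain alarm) = 0.01×0.86×0.74 + 0.47134×0.86×0.26 + 0.5545×0.14×0.74 + 0.762103×0.14×0.26
        = 0.006364 + 0.105392 + 0.057446 + 0.027741 = 0.196943
Keeping only the structural fatigue-present terms gives 0.085187, so
  P(structural fatigue | strain alarm) = 0.085187 / 0.196943 ≈ 0.433

Now condition on the additional information:
By total probability over both values of structural fatigue:
  P(strain alarm | overloaded truck) = 0.47134×0.86 + 0.762103×0.14
        = 0.405352 + 0.106694 = 0.512046
Configurations with structural fatigue contribute 0.106694, so
  P(structural fatigue | strain alarm, overloaded truck) = 0.106694 / 0.512046 ≈ 0.208
The drop from 0.433 to 0.208 is the explaining-away (discounting) effect.

P(structural fatigue | strain alarm) ≈ 0.433; P(structural fatigue | strain alarm, overloaded truck) ≈ 0.208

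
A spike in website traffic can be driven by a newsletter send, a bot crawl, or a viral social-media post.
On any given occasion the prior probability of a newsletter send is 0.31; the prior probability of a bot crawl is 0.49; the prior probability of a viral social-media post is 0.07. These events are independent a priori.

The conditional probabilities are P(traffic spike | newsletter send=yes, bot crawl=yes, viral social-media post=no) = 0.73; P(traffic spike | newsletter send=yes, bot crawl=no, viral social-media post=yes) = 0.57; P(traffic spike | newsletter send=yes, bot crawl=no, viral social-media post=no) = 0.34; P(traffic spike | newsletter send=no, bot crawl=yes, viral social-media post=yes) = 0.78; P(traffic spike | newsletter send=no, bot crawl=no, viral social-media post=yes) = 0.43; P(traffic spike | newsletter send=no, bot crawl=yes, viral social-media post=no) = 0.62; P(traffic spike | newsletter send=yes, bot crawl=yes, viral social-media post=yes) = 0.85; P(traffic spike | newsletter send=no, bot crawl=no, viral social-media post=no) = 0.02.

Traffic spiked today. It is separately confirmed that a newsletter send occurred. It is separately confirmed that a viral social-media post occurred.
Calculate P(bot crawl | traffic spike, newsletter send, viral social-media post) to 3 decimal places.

P(bot crawl | traffic spike, newsletter send, viral social-media post) ≈ 0.589

For the numerator, keep only bot crawl=true terms: 0.85×0.49 = 0.416500
Normalizer over all consistent configurations: 0.57×0.51 + 0.85×0.49 = 0.707200
Posterior = 0.416500 / 0.707200 ≈ 0.589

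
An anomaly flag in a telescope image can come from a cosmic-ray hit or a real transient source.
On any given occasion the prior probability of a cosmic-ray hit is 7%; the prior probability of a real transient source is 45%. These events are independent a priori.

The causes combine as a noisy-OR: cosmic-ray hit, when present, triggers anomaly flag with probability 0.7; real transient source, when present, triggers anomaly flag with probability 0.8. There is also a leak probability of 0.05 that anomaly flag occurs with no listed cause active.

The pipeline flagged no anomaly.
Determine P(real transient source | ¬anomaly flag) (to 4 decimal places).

Under noisy-OR, P(anomaly flag | causes) = 1 − (1−0.05)·∏(1−qᵢ) over the active causes.
By total probability over the 4 (cosmic-ray hit, real transient source) configurations:
  P(¬anomaly flag) = 0.95×0.93×0.55 + 0.19×0.93×0.45 + 0.285×0.07×0.55 + 0.057×0.07×0.45
        = 0.485925 + 0.079515 + 0.010972 + 0.001796 = 0.578208
Configurations with real transient source contribute 0.081311, so
  P(real transient source | ¬anomaly flag) = 0.081311 / 0.578208 ≈ 0.1406

P(real transient source | ¬anomaly flag) ≈ 0.1406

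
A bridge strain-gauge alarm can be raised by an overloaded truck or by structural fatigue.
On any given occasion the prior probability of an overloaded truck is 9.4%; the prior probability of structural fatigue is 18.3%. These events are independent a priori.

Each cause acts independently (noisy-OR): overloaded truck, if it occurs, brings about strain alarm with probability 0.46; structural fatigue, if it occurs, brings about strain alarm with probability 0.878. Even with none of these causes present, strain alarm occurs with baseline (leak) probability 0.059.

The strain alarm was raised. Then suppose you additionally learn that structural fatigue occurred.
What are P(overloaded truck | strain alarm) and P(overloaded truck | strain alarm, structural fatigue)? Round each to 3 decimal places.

Under noisy-OR, P(strain alarm | causes) = 1 − (1−0.059)·∏(1−qᵢ) over the active causes.
Sum P(strain alarm|·) weighted by the priors over the 4 (overloaded truck, structural fatigue) configurations:
  P(strain alarm) = 0.059×0.906×0.817 + 0.885198×0.906×0.183 + 0.49186×0.094×0.817 + 0.938007×0.094×0.183
        = 0.043672 + 0.146764 + 0.037774 + 0.016136 = 0.244346
The terms with overloaded truck present sum to 0.053910, so
  P(overloaded truck | strain alarm) = 0.053910 / 0.244346 ≈ 0.221

With the extra evidence:
By total probability over both values of overloaded truck:
  P(strain alarm | structural fatigue) = 0.885198×0.906 + 0.938007×0.094
        = 0.801989 + 0.088173 = 0.890162
Keeping only the overloaded truck-present terms gives 0.088173, so
  P(overloaded truck | strain alarm, structural fatigue) = 0.088173 / 0.890162 ≈ 0.099

P(overloaded truck | strain alarm) ≈ 0.221; P(overloaded truck | strain alarm, structural fatigue) ≈ 0.099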